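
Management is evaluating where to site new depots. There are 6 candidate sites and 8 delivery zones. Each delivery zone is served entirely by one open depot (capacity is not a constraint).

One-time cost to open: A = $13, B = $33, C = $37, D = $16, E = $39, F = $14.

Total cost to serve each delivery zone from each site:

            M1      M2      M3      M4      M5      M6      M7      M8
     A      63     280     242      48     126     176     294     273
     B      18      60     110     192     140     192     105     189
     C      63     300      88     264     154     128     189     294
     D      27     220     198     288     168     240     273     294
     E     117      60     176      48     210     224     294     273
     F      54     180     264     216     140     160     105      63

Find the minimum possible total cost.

For any fixed open set, each delivery zone goes to its cheapest open site; total = fixed + service.
{A, B, C, F}: M1→B 18, M2→B 60, M3→C 88, M4→A 48, M5→A 126, M6→C 128, M7→B 105, M8→F 63. Service 636; fixed 97; total 733.
{A, B, C, D, F}: service 636 + fixed 113 = 749
{A, B, F}: service 690 + fixed 60 = 750
{A, B, C, D, E, F}: M1→B 18, M2→B 60, M3→C 88, M4→A 48, M5→A 126, M6→C 128, M7→B 105, M8→F 63. Service 636; fixed 152; total 788.
No other subset beats 733.

Minimum total cost: 733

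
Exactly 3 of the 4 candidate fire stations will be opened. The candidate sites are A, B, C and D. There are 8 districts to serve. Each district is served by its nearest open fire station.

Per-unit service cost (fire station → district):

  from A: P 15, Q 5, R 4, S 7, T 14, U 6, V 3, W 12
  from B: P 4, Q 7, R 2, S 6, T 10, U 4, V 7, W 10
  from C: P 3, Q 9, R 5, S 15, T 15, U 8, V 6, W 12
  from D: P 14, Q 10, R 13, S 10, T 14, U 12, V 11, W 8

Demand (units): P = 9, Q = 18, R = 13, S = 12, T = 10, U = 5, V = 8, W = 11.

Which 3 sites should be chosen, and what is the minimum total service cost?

Choose A, B and D; total service cost 456.

With exactly 3 open, each district uses its cheapest among the chosen.
{A, B, D}: P→B 4·9=36, Q→A 5·18=90, R→B 2·13=26, S→B 6·12=72, T→B 10·10=100, U→B 4·5=20, V→A 3·8=24, W→D 8·11=88. Service cost 456.
{A, B, C}: service cost 469
{B, C, D}: service cost 507
Among all 4 size-3 choices, {A, B, D} is lowest.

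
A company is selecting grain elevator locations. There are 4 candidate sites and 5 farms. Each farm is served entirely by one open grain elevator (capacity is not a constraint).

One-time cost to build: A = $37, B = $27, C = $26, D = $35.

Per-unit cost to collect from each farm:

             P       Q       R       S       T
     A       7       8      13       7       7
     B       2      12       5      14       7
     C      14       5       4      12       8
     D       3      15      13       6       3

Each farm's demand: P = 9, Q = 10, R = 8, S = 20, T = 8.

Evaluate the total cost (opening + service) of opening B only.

Total cost: 541

Each farm is assigned to its cheapest site among the open ones.
{B}: P→B 2·9=18, Q→B 12·10=120, R→B 5·8=40, S→B 14·20=280, T→B 7·8=56. Service 514; fixed 27; total 541.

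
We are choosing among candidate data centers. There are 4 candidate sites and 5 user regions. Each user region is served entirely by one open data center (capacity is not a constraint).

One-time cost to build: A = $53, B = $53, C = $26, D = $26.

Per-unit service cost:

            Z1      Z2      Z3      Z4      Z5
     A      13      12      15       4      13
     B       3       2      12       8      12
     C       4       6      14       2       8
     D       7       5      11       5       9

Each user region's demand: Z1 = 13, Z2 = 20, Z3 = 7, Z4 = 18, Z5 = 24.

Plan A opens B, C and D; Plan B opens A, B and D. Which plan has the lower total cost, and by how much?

Plan A: {B, C, D}: Z1→B 3·13=39, Z2→B 2·20=40, Z3→D 11·7=77, Z4→C 2·18=36, Z5→C 8·24=192. Service 384; fixed 105; total 489.
Plan B: {A, B, D}: Z1→B 3·13=39, Z2→B 2·20=40, Z3→D 11·7=77, Z4→A 4·18=72, Z5→D 9·24=216. Service 444; fixed 132; total 576.
Difference: |489 − 576| = 87.

Plan A is cheaper by 87.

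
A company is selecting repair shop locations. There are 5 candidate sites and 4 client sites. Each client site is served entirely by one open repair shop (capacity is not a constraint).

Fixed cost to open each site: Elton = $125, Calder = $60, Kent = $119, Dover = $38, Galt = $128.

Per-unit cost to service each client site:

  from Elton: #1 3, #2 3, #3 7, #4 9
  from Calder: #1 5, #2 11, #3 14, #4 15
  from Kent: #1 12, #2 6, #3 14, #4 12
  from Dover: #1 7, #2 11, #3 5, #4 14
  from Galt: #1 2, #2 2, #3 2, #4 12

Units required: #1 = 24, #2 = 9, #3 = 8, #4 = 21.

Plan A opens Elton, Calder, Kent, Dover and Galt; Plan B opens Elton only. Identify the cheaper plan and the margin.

Plan A: {Elton, Calder, Kent, Dover, Galt}: #1→Galt 2·24=48, #2→Galt 2·9=18, #3→Galt 2·8=16, #4→Elton 9·21=189. Service 271; fixed 470; total 741.
Plan B: {Elton}: #1→Elton 3·24=72, #2→Elton 3·9=27, #3→Elton 7·8=56, #4→Elton 9·21=189. Service 344; fixed 125; total 469.
Difference: |741 − 469| = 272.

Plan B is cheaper by 272.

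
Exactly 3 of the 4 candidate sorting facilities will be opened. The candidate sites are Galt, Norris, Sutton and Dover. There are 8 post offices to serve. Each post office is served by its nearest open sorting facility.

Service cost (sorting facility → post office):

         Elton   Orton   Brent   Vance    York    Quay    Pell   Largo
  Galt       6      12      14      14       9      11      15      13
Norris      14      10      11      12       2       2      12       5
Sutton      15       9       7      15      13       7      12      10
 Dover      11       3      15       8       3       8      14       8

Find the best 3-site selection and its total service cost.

With exactly 3 open, each post office uses its cheapest among the chosen.
{Galt, Norris, Dover}: Elton→Galt 6, Orton→Dover 3, Brent→Norris 11, Vance→Dover 8, York→Norris 2, Quay→Norris 2, Pell→Norris 12, Largo→Norris 5. Service cost 49.
{Norris, Sutton, Dover}: service cost 50
{Galt, Sutton, Dover}: service cost 54
Among all 4 size-3 choices, {Galt, Norris, Dover} is lowest.

Choose Galt, Norris and Dover; total service cost 49.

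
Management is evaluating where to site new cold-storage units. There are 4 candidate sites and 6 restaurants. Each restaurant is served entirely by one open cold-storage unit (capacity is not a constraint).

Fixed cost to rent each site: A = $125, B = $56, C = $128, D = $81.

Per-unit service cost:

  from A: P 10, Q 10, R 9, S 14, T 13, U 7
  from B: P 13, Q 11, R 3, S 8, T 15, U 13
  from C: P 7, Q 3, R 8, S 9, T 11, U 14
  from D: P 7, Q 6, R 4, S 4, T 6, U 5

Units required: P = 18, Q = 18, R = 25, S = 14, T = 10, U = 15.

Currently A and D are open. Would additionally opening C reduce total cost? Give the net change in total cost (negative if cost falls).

No — net change +74 (cost rises by 74).

Current service cost with {A, D}: 525.
Adding C: each restaurant re-picks its cheapest; new service cost 471, saving 54.
Extra fixed cost: 128. Net change = 128 − 54 = 74.
(Totals: 731 → 805.)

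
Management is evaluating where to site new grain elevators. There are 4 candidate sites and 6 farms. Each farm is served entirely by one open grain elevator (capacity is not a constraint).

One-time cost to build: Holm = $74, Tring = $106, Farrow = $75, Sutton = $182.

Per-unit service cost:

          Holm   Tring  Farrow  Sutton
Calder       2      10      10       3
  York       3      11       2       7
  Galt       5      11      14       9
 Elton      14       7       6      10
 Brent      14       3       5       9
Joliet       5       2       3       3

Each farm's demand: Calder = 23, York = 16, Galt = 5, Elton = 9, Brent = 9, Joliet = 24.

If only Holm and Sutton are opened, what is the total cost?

Each farm is assigned to its cheapest site among the open ones.
{Holm, Sutton}: Calder→Holm 2·23=46, York→Holm 3·16=48, Galt→Holm 5·5=25, Elton→Sutton 10·9=90, Brent→Sutton 9·9=81, Joliet→Sutton 3·24=72. Service 362; fixed 256; total 618.

Total cost: 618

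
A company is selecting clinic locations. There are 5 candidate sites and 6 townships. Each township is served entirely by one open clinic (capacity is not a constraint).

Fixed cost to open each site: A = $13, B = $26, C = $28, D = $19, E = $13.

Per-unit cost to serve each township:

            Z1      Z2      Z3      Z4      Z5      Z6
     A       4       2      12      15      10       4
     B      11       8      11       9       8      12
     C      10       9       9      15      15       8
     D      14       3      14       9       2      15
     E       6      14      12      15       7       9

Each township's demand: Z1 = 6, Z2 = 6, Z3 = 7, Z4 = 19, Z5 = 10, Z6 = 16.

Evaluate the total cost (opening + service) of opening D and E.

Each township is assigned to its cheapest site among the open ones.
{D, E}: Z1→E 6·6=36, Z2→D 3·6=18, Z3→E 12·7=84, Z4→D 9·19=171, Z5→D 2·10=20, Z6→E 9·16=144. Service 473; fixed 32; total 505.

Total cost: 505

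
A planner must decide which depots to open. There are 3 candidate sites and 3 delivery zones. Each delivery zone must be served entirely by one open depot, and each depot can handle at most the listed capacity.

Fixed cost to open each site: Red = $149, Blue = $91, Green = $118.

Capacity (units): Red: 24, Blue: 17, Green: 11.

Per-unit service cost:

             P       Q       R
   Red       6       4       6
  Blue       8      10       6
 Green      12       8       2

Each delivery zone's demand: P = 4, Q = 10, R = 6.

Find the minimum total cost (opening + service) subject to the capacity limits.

Open {Red}: P→Red 6·4=24, Q→Red 4·10=40, R→Red 6·6=36.
Loads: Red carries 20/24. Service 100; fixed 149; total 249.
Next best feasible plan costs 340.

Minimum total cost: 249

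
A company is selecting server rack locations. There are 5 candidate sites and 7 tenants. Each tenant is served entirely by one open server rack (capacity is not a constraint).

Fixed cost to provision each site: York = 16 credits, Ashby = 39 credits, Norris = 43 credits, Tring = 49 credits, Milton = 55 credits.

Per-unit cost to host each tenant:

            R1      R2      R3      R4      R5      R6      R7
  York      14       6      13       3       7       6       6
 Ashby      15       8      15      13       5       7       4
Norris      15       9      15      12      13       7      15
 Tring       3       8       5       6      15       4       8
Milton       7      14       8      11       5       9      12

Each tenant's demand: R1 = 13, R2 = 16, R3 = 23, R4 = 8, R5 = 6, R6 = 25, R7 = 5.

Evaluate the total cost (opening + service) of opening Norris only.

Total cost: 1151

Each tenant is assigned to its cheapest site among the open ones.
{Norris}: R1→Norris 15·13=195, R2→Norris 9·16=144, R3→Norris 15·23=345, R4→Norris 12·8=96, R5→Norris 13·6=78, R6→Norris 7·25=175, R7→Norris 15·5=75. Service 1108; fixed 43; total 1151.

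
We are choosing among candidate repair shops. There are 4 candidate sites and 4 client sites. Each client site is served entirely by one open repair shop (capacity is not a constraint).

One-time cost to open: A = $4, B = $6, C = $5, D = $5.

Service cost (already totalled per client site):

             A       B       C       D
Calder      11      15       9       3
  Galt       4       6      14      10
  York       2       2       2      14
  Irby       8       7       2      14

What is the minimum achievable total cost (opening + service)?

Minimum total cost: 25

For any fixed open set, each client site goes to its cheapest open site; total = fixed + service.
{A, C, D}: Calder→D 3, Galt→A 4, York→A 2, Irby→C 2. Service 11; fixed 14; total 25.
{A, C}: service 17 + fixed 9 = 26
{A, D}: service 17 + fixed 9 = 26
{A, B, C, D}: service 11 + fixed 20 = 31
No other subset beats 25.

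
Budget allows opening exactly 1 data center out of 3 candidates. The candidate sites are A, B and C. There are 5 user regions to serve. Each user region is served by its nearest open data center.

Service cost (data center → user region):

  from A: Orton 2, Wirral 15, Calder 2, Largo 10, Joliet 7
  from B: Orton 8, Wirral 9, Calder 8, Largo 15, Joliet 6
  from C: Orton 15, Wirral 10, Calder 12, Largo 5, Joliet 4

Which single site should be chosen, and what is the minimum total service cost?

Choose A only; total service cost 36.

With exactly 1 open, each user region uses its cheapest among the chosen.
{A}: Orton→A 2, Wirral→A 15, Calder→A 2, Largo→A 10, Joliet→A 7. Service cost 36.
{B}: service cost 46
{C}: service cost 46
Among all 3 size-1 choices, {A} is lowest.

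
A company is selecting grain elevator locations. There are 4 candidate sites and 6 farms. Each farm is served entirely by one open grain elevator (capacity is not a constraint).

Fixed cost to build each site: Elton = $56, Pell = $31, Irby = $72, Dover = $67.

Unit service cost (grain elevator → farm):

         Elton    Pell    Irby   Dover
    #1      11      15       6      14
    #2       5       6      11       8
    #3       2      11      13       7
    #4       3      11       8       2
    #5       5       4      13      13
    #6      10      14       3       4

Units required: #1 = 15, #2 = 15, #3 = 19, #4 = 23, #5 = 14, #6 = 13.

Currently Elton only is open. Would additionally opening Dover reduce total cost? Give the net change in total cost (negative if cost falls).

Yes — net change −34 (cost falls by 34).

Current service cost with {Elton}: 547.
Adding Dover: each farm re-picks its cheapest; new service cost 446, saving 101.
Extra fixed cost: 67. Net change = 67 − 101 = -34.
(Totals: 603 → 569.)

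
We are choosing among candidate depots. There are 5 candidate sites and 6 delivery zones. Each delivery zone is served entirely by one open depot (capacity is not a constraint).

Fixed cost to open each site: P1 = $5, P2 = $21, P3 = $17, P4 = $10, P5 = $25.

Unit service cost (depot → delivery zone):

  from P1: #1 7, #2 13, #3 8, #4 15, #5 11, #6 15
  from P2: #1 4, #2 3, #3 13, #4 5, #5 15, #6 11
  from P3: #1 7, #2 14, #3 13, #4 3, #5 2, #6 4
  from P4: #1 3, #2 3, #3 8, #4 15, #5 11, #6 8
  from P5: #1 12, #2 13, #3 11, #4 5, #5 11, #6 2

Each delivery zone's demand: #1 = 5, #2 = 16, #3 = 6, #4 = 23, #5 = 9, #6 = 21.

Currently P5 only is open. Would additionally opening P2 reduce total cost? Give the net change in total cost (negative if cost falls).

Yes — net change −179 (cost falls by 179).

Current service cost with {P5}: 590.
Adding P2: each delivery zone re-picks its cheapest; new service cost 390, saving 200.
Extra fixed cost: 21. Net change = 21 − 200 = -179.
(Totals: 615 → 436.)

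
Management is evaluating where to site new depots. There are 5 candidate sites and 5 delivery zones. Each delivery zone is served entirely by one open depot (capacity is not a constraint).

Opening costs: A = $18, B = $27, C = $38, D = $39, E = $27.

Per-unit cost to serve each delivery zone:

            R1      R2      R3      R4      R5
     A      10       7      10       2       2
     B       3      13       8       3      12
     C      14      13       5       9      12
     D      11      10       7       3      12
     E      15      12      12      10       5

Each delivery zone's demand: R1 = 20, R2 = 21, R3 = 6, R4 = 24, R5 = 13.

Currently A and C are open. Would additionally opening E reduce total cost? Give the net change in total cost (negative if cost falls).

No — net change +27 (cost rises by 27).

Current service cost with {A, C}: 451.
Adding E: each delivery zone re-picks its cheapest; new service cost 451, saving 0.
Extra fixed cost: 27. Net change = 27 − 0 = 27.
(Totals: 507 → 534.)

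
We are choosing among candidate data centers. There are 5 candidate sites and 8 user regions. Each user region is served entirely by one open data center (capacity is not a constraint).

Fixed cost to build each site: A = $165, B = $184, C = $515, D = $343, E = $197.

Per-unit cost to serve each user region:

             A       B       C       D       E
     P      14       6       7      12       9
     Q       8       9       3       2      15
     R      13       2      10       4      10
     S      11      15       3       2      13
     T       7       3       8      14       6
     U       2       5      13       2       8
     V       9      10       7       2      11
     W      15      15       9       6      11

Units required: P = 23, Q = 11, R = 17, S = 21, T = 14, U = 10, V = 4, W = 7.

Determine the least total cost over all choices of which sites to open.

Minimum total cost: 875

For any fixed open set, each user region goes to its cheapest open site; total = fixed + service.
{B, D}: P→B 6·23=138, Q→D 2·11=22, R→B 2·17=34, S→D 2·21=42, T→B 3·14=42, U→D 2·10=20, V→D 2·4=8, W→D 6·7=42. Service 348; fixed 527; total 875.
{B}: P→B 6·23=138, Q→B 9·11=99, R→B 2·17=34, S→B 15·21=315, T→B 3·14=42, U→B 5·10=50, V→B 10·4=40, W→B 15·7=105. Service 823; fixed 184; total 1007.
{D}: P→D 12·23=276, Q→D 2·11=22, R→D 4·17=68, S→D 2·21=42, T→D 14·14=196, U→D 2·10=20, V→D 2·4=8, W→D 6·7=42. Service 674; fixed 343; total 1017.
{A, B, C, D, E}: service 348 + fixed 1404 = 1752
No other subset beats 875.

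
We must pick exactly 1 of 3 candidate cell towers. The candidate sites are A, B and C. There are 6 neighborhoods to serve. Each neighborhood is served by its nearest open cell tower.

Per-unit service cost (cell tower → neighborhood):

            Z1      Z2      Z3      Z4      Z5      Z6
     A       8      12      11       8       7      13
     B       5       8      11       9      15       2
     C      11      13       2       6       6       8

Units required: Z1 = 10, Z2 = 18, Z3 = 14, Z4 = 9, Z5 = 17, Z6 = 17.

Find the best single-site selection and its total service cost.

With exactly 1 open, each neighborhood uses its cheapest among the chosen.
{C}: Z1→C 11·10=110, Z2→C 13·18=234, Z3→C 2·14=28, Z4→C 6·9=54, Z5→C 6·17=102, Z6→C 8·17=136. Service cost 664.
{B}: service cost 718
{A}: service cost 862
Among all 3 size-1 choices, {C} is lowest.

Choose C only; total service cost 664.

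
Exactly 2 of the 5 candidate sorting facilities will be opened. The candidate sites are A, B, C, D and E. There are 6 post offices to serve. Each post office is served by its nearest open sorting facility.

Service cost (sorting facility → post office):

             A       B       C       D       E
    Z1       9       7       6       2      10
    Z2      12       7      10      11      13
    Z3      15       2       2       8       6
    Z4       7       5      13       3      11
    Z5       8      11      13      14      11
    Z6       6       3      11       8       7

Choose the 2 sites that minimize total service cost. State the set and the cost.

With exactly 2 open, each post office uses its cheapest among the chosen.
{B, D}: Z1→D 2, Z2→B 7, Z3→B 2, Z4→D 3, Z5→B 11, Z6→B 3. Service cost 28.
{A, B}: service cost 32
{B, C}: service cost 34
Among all 10 size-2 choices, {B, D} is lowest.

Choose B and D; total service cost 28.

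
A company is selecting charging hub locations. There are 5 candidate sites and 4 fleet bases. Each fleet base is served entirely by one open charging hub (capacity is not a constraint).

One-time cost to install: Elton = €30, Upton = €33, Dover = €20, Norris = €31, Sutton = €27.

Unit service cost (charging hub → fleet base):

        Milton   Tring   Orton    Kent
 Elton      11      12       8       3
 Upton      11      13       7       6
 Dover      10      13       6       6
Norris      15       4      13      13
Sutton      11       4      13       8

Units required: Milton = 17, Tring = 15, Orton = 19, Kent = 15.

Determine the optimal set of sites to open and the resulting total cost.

For any fixed open set, each fleet base goes to its cheapest open site; total = fixed + service.
{Elton, Dover, Sutton}: Milton→Dover 10·17=170, Tring→Sutton 4·15=60, Orton→Dover 6·19=114, Kent→Elton 3·15=45. Service 389; fixed 77; total 466.
{Elton, Dover, Norris}: service 389 + fixed 81 = 470
{Dover, Sutton}: Milton→Dover 10·17=170, Tring→Sutton 4·15=60, Orton→Dover 6·19=114, Kent→Dover 6·15=90. Service 434; fixed 47; total 481.
{Elton, Upton, Dover, Norris, Sutton}: Milton→Dover 10·17=170, Tring→Norris 4·15=60, Orton→Dover 6·19=114, Kent→Elton 3·15=45. Service 389; fixed 141; total 530.
No other subset beats 466.

Open Elton, Dover and Sutton; minimum total cost 466.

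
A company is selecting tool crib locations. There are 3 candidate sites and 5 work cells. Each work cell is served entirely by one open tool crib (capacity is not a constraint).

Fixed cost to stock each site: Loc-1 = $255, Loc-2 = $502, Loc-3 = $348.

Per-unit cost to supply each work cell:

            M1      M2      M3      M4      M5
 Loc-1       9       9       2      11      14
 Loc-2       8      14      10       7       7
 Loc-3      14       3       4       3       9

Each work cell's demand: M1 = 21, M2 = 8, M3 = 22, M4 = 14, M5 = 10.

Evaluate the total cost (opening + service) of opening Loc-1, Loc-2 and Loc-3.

Total cost: 1453

Each work cell is assigned to its cheapest site among the open ones.
{Loc-1, Loc-2, Loc-3}: M1→Loc-2 8·21=168, M2→Loc-3 3·8=24, M3→Loc-1 2·22=44, M4→Loc-3 3·14=42, M5→Loc-2 7·10=70. Service 348; fixed 1105; total 1453.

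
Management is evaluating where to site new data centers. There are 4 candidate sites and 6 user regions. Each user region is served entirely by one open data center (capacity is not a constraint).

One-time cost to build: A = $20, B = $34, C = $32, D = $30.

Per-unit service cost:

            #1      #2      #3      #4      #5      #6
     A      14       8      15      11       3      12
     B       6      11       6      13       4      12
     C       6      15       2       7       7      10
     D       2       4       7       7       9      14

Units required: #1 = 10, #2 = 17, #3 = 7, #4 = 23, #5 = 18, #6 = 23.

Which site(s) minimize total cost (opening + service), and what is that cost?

Open A, C and D; minimum total cost 629.

For any fixed open set, each user region goes to its cheapest open site; total = fixed + service.
{A, C, D}: #1→D 2·10=20, #2→D 4·17=68, #3→C 2·7=14, #4→C 7·23=161, #5→A 3·18=54, #6→C 10·23=230. Service 547; fixed 82; total 629.
{B, C, D}: service 565 + fixed 96 = 661
{A, B, C, D}: #1→D 2·10=20, #2→D 4·17=68, #3→C 2·7=14, #4→C 7·23=161, #5→A 3·18=54, #6→C 10·23=230. Service 547; fixed 116; total 663.
{A}: #1→A 14·10=140, #2→A 8·17=136, #3→A 15·7=105, #4→A 11·23=253, #5→A 3·18=54, #6→A 12·23=276. Service 964; fixed 20; total 984.
(All 15 nonempty subsets were checked; A, C and D is lowest.)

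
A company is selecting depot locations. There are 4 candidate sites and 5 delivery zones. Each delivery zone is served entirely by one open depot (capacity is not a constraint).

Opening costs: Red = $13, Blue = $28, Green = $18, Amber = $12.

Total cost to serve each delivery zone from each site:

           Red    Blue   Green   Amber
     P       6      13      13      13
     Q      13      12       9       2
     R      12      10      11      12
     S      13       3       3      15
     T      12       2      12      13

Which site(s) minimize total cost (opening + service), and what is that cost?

Open Green only; minimum total cost 66.

For any fixed open set, each delivery zone goes to its cheapest open site; total = fixed + service.
{Green}: P→Green 13, Q→Green 9, R→Green 11, S→Green 3, T→Green 12. Service 48; fixed 18; total 66.
{Amber}: service 55 + fixed 12 = 67
{Blue}: P→Blue 13, Q→Blue 12, R→Blue 10, S→Blue 3, T→Blue 2. Service 40; fixed 28; total 68.
{Red, Blue, Green, Amber}: service 23 + fixed 71 = 94
(All 15 nonempty subsets were checked; Green only is lowest.)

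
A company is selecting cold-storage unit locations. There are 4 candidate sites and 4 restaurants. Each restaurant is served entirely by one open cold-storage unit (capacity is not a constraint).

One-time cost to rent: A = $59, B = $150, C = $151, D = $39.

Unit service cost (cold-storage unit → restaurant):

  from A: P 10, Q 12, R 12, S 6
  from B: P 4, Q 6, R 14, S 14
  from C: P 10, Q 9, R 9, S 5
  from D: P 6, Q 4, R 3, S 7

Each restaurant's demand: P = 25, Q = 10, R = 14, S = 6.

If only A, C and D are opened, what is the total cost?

Each restaurant is assigned to its cheapest site among the open ones.
{A, C, D}: P→D 6·25=150, Q→D 4·10=40, R→D 3·14=42, S→C 5·6=30. Service 262; fixed 249; total 511.

Total cost: 511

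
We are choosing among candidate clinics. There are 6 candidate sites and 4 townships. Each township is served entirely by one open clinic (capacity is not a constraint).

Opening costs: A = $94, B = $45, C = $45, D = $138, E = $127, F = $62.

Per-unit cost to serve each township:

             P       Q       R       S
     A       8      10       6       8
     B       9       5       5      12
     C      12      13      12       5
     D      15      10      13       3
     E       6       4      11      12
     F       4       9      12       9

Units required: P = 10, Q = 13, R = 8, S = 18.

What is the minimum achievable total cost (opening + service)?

Minimum total cost: 375

For any fixed open set, each township goes to its cheapest open site; total = fixed + service.
{B, C}: P→B 9·10=90, Q→B 5·13=65, R→B 5·8=40, S→C 5·18=90. Service 285; fixed 90; total 375.
{B, C, F}: P→F 4·10=40, Q→B 5·13=65, R→B 5·8=40, S→C 5·18=90. Service 235; fixed 152; total 387.
{B, F}: service 307 + fixed 107 = 414
{A, B, C, D, E, F}: P→F 4·10=40, Q→E 4·13=52, R→B 5·8=40, S→D 3·18=54. Service 186; fixed 511; total 697.
No other subset beats 375.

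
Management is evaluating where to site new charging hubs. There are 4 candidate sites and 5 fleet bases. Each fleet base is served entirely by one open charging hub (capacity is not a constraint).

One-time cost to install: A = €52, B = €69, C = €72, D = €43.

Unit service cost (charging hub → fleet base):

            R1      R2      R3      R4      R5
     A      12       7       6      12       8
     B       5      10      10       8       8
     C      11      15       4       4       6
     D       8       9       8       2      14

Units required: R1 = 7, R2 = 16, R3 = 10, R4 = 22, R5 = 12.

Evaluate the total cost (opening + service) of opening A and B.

Total cost: 600

Each fleet base is assigned to its cheapest site among the open ones.
{A, B}: R1→B 5·7=35, R2→A 7·16=112, R3→A 6·10=60, R4→B 8·22=176, R5→A 8·12=96. Service 479; fixed 121; total 600.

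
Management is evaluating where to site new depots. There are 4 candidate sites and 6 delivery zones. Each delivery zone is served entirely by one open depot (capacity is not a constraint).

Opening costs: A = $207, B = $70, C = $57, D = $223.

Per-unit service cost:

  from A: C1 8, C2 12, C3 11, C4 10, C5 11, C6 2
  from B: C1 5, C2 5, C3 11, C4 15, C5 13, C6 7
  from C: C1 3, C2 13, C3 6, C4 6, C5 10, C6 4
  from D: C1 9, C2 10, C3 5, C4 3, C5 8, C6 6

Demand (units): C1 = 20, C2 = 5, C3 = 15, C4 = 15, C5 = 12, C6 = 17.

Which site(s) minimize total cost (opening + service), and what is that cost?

Open C only; minimum total cost 550.

For any fixed open set, each delivery zone goes to its cheapest open site; total = fixed + service.
{C}: C1→C 3·20=60, C2→C 13·5=65, C3→C 6·15=90, C4→C 6·15=90, C5→C 10·12=120, C6→C 4·17=68. Service 493; fixed 57; total 550.
{B, C}: service 453 + fixed 127 = 580
{C, D}: service 394 + fixed 280 = 674
{A, B, C, D}: service 335 + fixed 557 = 892
(All 15 nonempty subsets were checked; C only is lowest.)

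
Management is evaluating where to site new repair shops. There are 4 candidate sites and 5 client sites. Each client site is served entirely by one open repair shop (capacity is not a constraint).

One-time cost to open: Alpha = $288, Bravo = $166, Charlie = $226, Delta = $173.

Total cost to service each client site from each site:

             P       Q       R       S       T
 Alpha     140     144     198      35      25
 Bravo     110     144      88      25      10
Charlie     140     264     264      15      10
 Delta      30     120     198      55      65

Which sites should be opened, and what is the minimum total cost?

Open Bravo only; minimum total cost 543.

For any fixed open set, each client site goes to its cheapest open site; total = fixed + service.
{Bravo}: P→Bravo 110, Q→Bravo 144, R→Bravo 88, S→Bravo 25, T→Bravo 10. Service 377; fixed 166; total 543.
{Bravo, Delta}: service 273 + fixed 339 = 612
{Delta}: service 468 + fixed 173 = 641
{Alpha, Bravo, Charlie, Delta}: P→Delta 30, Q→Delta 120, R→Bravo 88, S→Charlie 15, T→Bravo 10. Service 263; fixed 853; total 1116.
(All 15 nonempty subsets were checked; Bravo only is lowest.)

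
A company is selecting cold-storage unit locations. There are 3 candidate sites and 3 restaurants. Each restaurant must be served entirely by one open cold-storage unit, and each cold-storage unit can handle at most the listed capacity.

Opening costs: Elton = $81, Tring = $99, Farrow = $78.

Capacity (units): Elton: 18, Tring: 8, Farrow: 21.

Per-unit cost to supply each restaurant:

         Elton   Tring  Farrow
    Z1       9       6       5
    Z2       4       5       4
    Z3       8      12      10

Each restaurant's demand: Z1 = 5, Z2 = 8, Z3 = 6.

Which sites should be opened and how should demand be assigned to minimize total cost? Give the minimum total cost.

Minimum total cost: 195

Open {Farrow}: Z1→Farrow 5·5=25, Z2→Farrow 4·8=32, Z3→Farrow 10·6=60.
Loads: Farrow carries 19/21. Service 117; fixed 78; total 195.
Next best feasible plan costs 264.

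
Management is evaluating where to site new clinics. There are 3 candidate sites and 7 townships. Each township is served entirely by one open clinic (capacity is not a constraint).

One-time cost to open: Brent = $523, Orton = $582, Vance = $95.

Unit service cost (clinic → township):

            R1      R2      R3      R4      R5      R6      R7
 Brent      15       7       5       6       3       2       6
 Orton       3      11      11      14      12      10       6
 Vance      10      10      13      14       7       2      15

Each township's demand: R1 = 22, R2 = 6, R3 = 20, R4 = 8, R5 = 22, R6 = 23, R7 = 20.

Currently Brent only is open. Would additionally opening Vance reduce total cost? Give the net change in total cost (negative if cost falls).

Yes — net change −15 (cost falls by 15).

Current service cost with {Brent}: 752.
Adding Vance: each township re-picks its cheapest; new service cost 642, saving 110.
Extra fixed cost: 95. Net change = 95 − 110 = -15.
(Totals: 1275 → 1260.)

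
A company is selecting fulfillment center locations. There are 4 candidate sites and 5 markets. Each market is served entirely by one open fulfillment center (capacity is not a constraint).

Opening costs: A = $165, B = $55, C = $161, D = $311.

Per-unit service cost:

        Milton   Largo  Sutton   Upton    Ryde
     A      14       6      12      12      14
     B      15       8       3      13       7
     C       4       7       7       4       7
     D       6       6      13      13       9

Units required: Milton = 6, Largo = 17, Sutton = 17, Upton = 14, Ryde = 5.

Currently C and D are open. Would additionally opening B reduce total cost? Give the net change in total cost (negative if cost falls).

Yes — net change −13 (cost falls by 13).

Current service cost with {C, D}: 336.
Adding B: each market re-picks its cheapest; new service cost 268, saving 68.
Extra fixed cost: 55. Net change = 55 − 68 = -13.
(Totals: 808 → 795.)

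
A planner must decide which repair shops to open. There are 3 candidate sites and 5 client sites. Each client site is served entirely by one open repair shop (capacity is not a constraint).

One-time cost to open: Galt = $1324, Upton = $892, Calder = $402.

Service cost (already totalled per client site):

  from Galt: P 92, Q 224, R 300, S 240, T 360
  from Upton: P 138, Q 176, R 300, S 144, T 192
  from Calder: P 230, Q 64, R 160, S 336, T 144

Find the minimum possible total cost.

For any fixed open set, each client site goes to its cheapest open site; total = fixed + service.
{Calder}: P→Calder 230, Q→Calder 64, R→Calder 160, S→Calder 336, T→Calder 144. Service 934; fixed 402; total 1336.
{Upton}: P→Upton 138, Q→Upton 176, R→Upton 300, S→Upton 144, T→Upton 192. Service 950; fixed 892; total 1842.
{Upton, Calder}: service 650 + fixed 1294 = 1944
{Galt, Upton, Calder}: service 604 + fixed 2618 = 3222
(All 7 nonempty subsets were checked; Calder only is lowest.)

Minimum total cost: 1336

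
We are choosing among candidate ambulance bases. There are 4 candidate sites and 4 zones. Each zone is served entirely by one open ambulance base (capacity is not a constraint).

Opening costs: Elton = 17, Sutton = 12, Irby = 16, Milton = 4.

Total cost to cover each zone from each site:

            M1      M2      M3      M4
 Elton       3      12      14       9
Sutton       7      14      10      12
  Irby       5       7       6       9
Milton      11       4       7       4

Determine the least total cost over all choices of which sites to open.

For any fixed open set, each zone goes to its cheapest open site; total = fixed + service.
{Milton}: M1→Milton 11, M2→Milton 4, M3→Milton 7, M4→Milton 4. Service 26; fixed 4; total 30.
{Sutton, Milton}: service 22 + fixed 16 = 38
{Elton, Milton}: service 18 + fixed 21 = 39
{Elton, Sutton, Irby, Milton}: M1→Elton 3, M2→Milton 4, M3→Irby 6, M4→Milton 4. Service 17; fixed 49; total 66.
(All 15 nonempty subsets were checked; Milton only is lowest.)

Minimum total cost: 30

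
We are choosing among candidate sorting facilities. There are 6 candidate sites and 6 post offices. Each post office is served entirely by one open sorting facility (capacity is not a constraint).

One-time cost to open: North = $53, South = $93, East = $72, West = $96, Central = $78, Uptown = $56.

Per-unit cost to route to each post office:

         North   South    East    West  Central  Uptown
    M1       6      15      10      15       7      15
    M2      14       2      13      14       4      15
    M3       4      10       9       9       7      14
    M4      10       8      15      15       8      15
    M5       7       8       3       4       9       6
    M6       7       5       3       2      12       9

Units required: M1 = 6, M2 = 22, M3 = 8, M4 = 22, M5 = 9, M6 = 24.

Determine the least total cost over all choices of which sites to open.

Minimum total cost: 605

For any fixed open set, each post office goes to its cheapest open site; total = fixed + service.
{North, South, East}: M1→North 6·6=36, M2→South 2·22=44, M3→North 4·8=32, M4→South 8·22=176, M5→East 3·9=27, M6→East 3·24=72. Service 387; fixed 218; total 605.
{East, Central}: service 461 + fixed 150 = 611
{North, South, West}: service 372 + fixed 242 = 614
{North, South, East, West, Central, Uptown}: service 363 + fixed 448 = 811
No other subset beats 605.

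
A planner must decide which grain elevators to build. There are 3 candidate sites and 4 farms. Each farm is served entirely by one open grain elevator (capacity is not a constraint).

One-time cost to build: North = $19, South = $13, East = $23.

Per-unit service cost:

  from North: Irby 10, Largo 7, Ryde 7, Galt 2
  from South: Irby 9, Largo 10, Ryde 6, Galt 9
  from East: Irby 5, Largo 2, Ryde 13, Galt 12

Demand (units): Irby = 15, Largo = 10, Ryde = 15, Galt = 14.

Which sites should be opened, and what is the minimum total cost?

Open North, South and East; minimum total cost 268.

For any fixed open set, each farm goes to its cheapest open site; total = fixed + service.
{North, South, East}: Irby→East 5·15=75, Largo→East 2·10=20, Ryde→South 6·15=90, Galt→North 2·14=28. Service 213; fixed 55; total 268.
{North, East}: service 228 + fixed 42 = 270
{South, East}: service 311 + fixed 36 = 347
{South}: service 451 + fixed 13 = 464
No other subset beats 268.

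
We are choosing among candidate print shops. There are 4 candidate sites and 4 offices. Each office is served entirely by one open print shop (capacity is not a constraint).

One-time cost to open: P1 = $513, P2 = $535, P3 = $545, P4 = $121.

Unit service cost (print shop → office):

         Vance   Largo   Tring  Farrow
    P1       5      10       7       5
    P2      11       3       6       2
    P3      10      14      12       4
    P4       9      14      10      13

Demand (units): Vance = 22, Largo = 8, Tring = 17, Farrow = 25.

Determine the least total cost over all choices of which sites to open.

For any fixed open set, each office goes to its cheapest open site; total = fixed + service.
{P4}: Vance→P4 9·22=198, Largo→P4 14·8=112, Tring→P4 10·17=170, Farrow→P4 13·25=325. Service 805; fixed 121; total 926.
{P1}: Vance→P1 5·22=110, Largo→P1 10·8=80, Tring→P1 7·17=119, Farrow→P1 5·25=125. Service 434; fixed 513; total 947.
{P2}: service 418 + fixed 535 = 953
{P1, P2, P3, P4}: Vance→P1 5·22=110, Largo→P2 3·8=24, Tring→P2 6·17=102, Farrow→P2 2·25=50. Service 286; fixed 1714; total 2000.
No other subset beats 926.

Minimum total cost: 926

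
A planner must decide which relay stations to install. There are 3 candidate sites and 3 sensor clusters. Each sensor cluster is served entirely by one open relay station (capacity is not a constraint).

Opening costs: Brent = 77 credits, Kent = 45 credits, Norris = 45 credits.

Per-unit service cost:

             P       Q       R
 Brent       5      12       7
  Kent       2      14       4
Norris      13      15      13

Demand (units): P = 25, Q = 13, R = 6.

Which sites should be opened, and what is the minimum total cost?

For any fixed open set, each sensor cluster goes to its cheapest open site; total = fixed + service.
{Kent}: P→Kent 2·25=50, Q→Kent 14·13=182, R→Kent 4·6=24. Service 256; fixed 45; total 301.
{Kent, Norris}: P→Kent 2·25=50, Q→Kent 14·13=182, R→Kent 4·6=24. Service 256; fixed 90; total 346.
{Brent, Kent}: P→Kent 2·25=50, Q→Brent 12·13=156, R→Kent 4·6=24. Service 230; fixed 122; total 352.
{Brent, Kent, Norris}: service 230 + fixed 167 = 397
No other subset beats 301.

Open Kent only; minimum total cost 301.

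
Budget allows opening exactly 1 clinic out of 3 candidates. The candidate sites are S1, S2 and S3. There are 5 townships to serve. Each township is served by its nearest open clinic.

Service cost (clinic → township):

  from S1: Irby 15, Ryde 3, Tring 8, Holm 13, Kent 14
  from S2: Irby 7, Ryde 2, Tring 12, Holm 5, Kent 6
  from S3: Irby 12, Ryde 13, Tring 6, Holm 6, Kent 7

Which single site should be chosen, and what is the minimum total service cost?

Choose S2 only; total service cost 32.

With exactly 1 open, each township uses its cheapest among the chosen.
{S2}: Irby→S2 7, Ryde→S2 2, Tring→S2 12, Holm→S2 5, Kent→S2 6. Service cost 32.
{S3}: service cost 44
{S1}: service cost 53
Among all 3 size-1 choices, {S2} is lowest.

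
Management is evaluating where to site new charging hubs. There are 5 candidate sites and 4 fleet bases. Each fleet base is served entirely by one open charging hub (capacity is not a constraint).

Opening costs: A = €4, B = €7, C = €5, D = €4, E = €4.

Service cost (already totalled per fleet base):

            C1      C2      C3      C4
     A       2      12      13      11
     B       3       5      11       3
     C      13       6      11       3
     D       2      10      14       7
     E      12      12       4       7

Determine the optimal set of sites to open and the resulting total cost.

Open B and E; minimum total cost 26.

For any fixed open set, each fleet base goes to its cheapest open site; total = fixed + service.
{B, E}: C1→B 3, C2→B 5, C3→E 4, C4→B 3. Service 15; fixed 11; total 26.
{A, C, E}: service 15 + fixed 13 = 28
{C, D, E}: service 15 + fixed 13 = 28
{A, B, C, D, E}: C1→A 2, C2→B 5, C3→E 4, C4→B 3. Service 14; fixed 24; total 38.
No other subset beats 26.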